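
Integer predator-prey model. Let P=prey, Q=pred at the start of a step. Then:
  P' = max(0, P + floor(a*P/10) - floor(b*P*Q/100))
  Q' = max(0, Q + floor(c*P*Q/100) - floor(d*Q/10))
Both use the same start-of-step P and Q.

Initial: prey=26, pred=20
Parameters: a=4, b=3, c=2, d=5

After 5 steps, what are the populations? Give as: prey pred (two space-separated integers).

Step 1: prey: 26+10-15=21; pred: 20+10-10=20
Step 2: prey: 21+8-12=17; pred: 20+8-10=18
Step 3: prey: 17+6-9=14; pred: 18+6-9=15
Step 4: prey: 14+5-6=13; pred: 15+4-7=12
Step 5: prey: 13+5-4=14; pred: 12+3-6=9

Answer: 14 9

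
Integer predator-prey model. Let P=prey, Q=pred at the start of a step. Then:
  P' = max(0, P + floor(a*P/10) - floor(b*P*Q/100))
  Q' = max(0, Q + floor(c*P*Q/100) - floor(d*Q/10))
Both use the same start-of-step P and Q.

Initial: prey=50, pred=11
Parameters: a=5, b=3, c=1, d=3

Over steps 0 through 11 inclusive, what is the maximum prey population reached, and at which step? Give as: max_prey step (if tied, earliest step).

Answer: 65 2

Derivation:
Step 1: prey: 50+25-16=59; pred: 11+5-3=13
Step 2: prey: 59+29-23=65; pred: 13+7-3=17
Step 3: prey: 65+32-33=64; pred: 17+11-5=23
Step 4: prey: 64+32-44=52; pred: 23+14-6=31
Step 5: prey: 52+26-48=30; pred: 31+16-9=38
Step 6: prey: 30+15-34=11; pred: 38+11-11=38
Step 7: prey: 11+5-12=4; pred: 38+4-11=31
Step 8: prey: 4+2-3=3; pred: 31+1-9=23
Step 9: prey: 3+1-2=2; pred: 23+0-6=17
Step 10: prey: 2+1-1=2; pred: 17+0-5=12
Step 11: prey: 2+1-0=3; pred: 12+0-3=9
Max prey = 65 at step 2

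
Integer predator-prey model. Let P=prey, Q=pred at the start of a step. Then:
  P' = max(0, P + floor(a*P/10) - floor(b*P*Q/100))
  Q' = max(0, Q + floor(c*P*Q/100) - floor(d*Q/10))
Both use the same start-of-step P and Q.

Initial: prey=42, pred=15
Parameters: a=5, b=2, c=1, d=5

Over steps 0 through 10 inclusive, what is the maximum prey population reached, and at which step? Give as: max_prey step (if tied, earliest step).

Answer: 104 5

Derivation:
Step 1: prey: 42+21-12=51; pred: 15+6-7=14
Step 2: prey: 51+25-14=62; pred: 14+7-7=14
Step 3: prey: 62+31-17=76; pred: 14+8-7=15
Step 4: prey: 76+38-22=92; pred: 15+11-7=19
Step 5: prey: 92+46-34=104; pred: 19+17-9=27
Step 6: prey: 104+52-56=100; pred: 27+28-13=42
Step 7: prey: 100+50-84=66; pred: 42+42-21=63
Step 8: prey: 66+33-83=16; pred: 63+41-31=73
Step 9: prey: 16+8-23=1; pred: 73+11-36=48
Step 10: prey: 1+0-0=1; pred: 48+0-24=24
Max prey = 104 at step 5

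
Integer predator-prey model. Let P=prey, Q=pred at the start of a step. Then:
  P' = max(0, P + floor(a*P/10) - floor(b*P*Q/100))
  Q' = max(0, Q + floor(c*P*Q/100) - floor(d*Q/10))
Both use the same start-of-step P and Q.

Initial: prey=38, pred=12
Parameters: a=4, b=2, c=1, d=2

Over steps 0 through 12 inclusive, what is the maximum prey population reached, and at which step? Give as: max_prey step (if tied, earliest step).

Answer: 51 3

Derivation:
Step 1: prey: 38+15-9=44; pred: 12+4-2=14
Step 2: prey: 44+17-12=49; pred: 14+6-2=18
Step 3: prey: 49+19-17=51; pred: 18+8-3=23
Step 4: prey: 51+20-23=48; pred: 23+11-4=30
Step 5: prey: 48+19-28=39; pred: 30+14-6=38
Step 6: prey: 39+15-29=25; pred: 38+14-7=45
Step 7: prey: 25+10-22=13; pred: 45+11-9=47
Step 8: prey: 13+5-12=6; pred: 47+6-9=44
Step 9: prey: 6+2-5=3; pred: 44+2-8=38
Step 10: prey: 3+1-2=2; pred: 38+1-7=32
Step 11: prey: 2+0-1=1; pred: 32+0-6=26
Step 12: prey: 1+0-0=1; pred: 26+0-5=21
Max prey = 51 at step 3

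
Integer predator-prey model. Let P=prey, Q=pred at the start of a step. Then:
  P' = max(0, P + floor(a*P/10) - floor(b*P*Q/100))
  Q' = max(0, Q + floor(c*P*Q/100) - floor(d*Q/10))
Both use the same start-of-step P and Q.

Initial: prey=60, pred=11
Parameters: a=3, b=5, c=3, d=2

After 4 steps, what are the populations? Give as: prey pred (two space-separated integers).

Step 1: prey: 60+18-33=45; pred: 11+19-2=28
Step 2: prey: 45+13-63=0; pred: 28+37-5=60
Step 3: prey: 0+0-0=0; pred: 60+0-12=48
Step 4: prey: 0+0-0=0; pred: 48+0-9=39

Answer: 0 39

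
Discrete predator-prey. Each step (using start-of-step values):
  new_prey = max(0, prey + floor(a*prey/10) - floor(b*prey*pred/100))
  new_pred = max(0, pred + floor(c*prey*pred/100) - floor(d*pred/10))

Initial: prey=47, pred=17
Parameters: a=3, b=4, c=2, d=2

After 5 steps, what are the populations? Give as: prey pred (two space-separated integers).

Step 1: prey: 47+14-31=30; pred: 17+15-3=29
Step 2: prey: 30+9-34=5; pred: 29+17-5=41
Step 3: prey: 5+1-8=0; pred: 41+4-8=37
Step 4: prey: 0+0-0=0; pred: 37+0-7=30
Step 5: prey: 0+0-0=0; pred: 30+0-6=24

Answer: 0 24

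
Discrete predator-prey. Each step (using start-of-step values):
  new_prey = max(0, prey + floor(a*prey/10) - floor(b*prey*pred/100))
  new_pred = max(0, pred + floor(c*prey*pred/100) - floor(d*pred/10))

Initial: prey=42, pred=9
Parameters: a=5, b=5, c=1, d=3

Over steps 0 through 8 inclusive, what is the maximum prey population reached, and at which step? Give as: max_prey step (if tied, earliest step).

Answer: 45 1

Derivation:
Step 1: prey: 42+21-18=45; pred: 9+3-2=10
Step 2: prey: 45+22-22=45; pred: 10+4-3=11
Step 3: prey: 45+22-24=43; pred: 11+4-3=12
Step 4: prey: 43+21-25=39; pred: 12+5-3=14
Step 5: prey: 39+19-27=31; pred: 14+5-4=15
Step 6: prey: 31+15-23=23; pred: 15+4-4=15
Step 7: prey: 23+11-17=17; pred: 15+3-4=14
Step 8: prey: 17+8-11=14; pred: 14+2-4=12
Max prey = 45 at step 1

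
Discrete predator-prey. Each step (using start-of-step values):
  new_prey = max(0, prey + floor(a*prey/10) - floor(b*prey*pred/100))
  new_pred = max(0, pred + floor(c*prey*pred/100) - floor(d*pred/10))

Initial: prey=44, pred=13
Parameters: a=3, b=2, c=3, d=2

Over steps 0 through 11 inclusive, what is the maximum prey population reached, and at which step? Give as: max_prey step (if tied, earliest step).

Step 1: prey: 44+13-11=46; pred: 13+17-2=28
Step 2: prey: 46+13-25=34; pred: 28+38-5=61
Step 3: prey: 34+10-41=3; pred: 61+62-12=111
Step 4: prey: 3+0-6=0; pred: 111+9-22=98
Step 5: prey: 0+0-0=0; pred: 98+0-19=79
Step 6: prey: 0+0-0=0; pred: 79+0-15=64
Step 7: prey: 0+0-0=0; pred: 64+0-12=52
Step 8: prey: 0+0-0=0; pred: 52+0-10=42
Step 9: prey: 0+0-0=0; pred: 42+0-8=34
Step 10: prey: 0+0-0=0; pred: 34+0-6=28
Step 11: prey: 0+0-0=0; pred: 28+0-5=23
Max prey = 46 at step 1

Answer: 46 1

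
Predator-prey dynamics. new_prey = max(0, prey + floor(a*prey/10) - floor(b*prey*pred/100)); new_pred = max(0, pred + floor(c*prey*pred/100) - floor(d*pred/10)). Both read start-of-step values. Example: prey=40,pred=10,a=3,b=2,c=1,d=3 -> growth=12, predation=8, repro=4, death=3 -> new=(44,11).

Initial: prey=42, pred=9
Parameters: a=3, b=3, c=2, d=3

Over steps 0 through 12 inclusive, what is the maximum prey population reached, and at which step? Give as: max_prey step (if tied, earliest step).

Answer: 43 1

Derivation:
Step 1: prey: 42+12-11=43; pred: 9+7-2=14
Step 2: prey: 43+12-18=37; pred: 14+12-4=22
Step 3: prey: 37+11-24=24; pred: 22+16-6=32
Step 4: prey: 24+7-23=8; pred: 32+15-9=38
Step 5: prey: 8+2-9=1; pred: 38+6-11=33
Step 6: prey: 1+0-0=1; pred: 33+0-9=24
Step 7: prey: 1+0-0=1; pred: 24+0-7=17
Step 8: prey: 1+0-0=1; pred: 17+0-5=12
Step 9: prey: 1+0-0=1; pred: 12+0-3=9
Step 10: prey: 1+0-0=1; pred: 9+0-2=7
Step 11: prey: 1+0-0=1; pred: 7+0-2=5
Step 12: prey: 1+0-0=1; pred: 5+0-1=4
Max prey = 43 at step 1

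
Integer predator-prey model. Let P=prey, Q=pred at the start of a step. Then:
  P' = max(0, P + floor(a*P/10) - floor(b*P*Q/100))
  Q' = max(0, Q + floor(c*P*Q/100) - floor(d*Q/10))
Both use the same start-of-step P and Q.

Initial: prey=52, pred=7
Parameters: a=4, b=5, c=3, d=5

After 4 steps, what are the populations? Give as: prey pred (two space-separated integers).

Answer: 0 24

Derivation:
Step 1: prey: 52+20-18=54; pred: 7+10-3=14
Step 2: prey: 54+21-37=38; pred: 14+22-7=29
Step 3: prey: 38+15-55=0; pred: 29+33-14=48
Step 4: prey: 0+0-0=0; pred: 48+0-24=24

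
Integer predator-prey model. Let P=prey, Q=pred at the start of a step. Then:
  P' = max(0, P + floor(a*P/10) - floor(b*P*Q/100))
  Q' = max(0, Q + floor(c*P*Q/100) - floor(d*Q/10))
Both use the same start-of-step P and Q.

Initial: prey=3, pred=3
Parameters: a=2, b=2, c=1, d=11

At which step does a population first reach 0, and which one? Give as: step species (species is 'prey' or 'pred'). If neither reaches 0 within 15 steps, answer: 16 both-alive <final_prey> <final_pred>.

Answer: 1 pred

Derivation:
Step 1: prey: 3+0-0=3; pred: 3+0-3=0
First extinction: pred at step 1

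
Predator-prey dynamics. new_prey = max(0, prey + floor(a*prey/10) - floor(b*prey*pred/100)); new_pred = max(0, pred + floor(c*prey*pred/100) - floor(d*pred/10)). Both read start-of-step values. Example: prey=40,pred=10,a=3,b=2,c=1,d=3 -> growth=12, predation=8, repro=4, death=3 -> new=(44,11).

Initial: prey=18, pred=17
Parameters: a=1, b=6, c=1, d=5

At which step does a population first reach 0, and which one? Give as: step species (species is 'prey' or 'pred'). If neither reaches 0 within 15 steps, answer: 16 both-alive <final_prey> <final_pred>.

Step 1: prey: 18+1-18=1; pred: 17+3-8=12
Step 2: prey: 1+0-0=1; pred: 12+0-6=6
Step 3: prey: 1+0-0=1; pred: 6+0-3=3
Step 4: prey: 1+0-0=1; pred: 3+0-1=2
Step 5: prey: 1+0-0=1; pred: 2+0-1=1
Step 6: prey: 1+0-0=1; pred: 1+0-0=1
Steps 7-15: state stable at prey=1, pred=1 (no change)
No extinction within 15 steps

Answer: 16 both-alive 1 1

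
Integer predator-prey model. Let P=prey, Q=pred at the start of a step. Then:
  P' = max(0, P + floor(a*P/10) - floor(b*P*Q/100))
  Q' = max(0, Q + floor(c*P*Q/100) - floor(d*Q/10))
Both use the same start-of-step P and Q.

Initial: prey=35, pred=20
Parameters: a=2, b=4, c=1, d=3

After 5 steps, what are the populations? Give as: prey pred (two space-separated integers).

Answer: 2 7

Derivation:
Step 1: prey: 35+7-28=14; pred: 20+7-6=21
Step 2: prey: 14+2-11=5; pred: 21+2-6=17
Step 3: prey: 5+1-3=3; pred: 17+0-5=12
Step 4: prey: 3+0-1=2; pred: 12+0-3=9
Step 5: prey: 2+0-0=2; pred: 9+0-2=7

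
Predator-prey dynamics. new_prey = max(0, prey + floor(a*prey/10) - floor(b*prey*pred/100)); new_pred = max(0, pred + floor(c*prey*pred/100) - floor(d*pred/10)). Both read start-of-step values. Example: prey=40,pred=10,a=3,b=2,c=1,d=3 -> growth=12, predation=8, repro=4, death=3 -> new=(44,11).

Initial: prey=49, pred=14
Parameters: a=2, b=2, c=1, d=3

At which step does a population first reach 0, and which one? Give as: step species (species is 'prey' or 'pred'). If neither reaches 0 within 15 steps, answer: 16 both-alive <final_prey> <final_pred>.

Step 1: prey: 49+9-13=45; pred: 14+6-4=16
Step 2: prey: 45+9-14=40; pred: 16+7-4=19
Step 3: prey: 40+8-15=33; pred: 19+7-5=21
Step 4: prey: 33+6-13=26; pred: 21+6-6=21
Step 5: prey: 26+5-10=21; pred: 21+5-6=20
Step 6: prey: 21+4-8=17; pred: 20+4-6=18
Step 7: prey: 17+3-6=14; pred: 18+3-5=16
Step 8: prey: 14+2-4=12; pred: 16+2-4=14
Step 9: prey: 12+2-3=11; pred: 14+1-4=11
Step 10: prey: 11+2-2=11; pred: 11+1-3=9
Step 11: prey: 11+2-1=12; pred: 9+0-2=7
Step 12: prey: 12+2-1=13; pred: 7+0-2=5
Step 13: prey: 13+2-1=14; pred: 5+0-1=4
Step 14: prey: 14+2-1=15; pred: 4+0-1=3
Step 15: prey: 15+3-0=18; pred: 3+0-0=3
No extinction within 15 steps

Answer: 16 both-alive 18 3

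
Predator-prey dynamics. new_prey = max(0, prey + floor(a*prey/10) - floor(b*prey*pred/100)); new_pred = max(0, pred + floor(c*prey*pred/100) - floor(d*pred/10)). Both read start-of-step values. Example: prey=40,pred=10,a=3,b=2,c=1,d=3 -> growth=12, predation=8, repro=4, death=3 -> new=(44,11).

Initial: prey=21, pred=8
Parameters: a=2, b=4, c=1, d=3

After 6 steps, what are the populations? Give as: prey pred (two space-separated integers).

Step 1: prey: 21+4-6=19; pred: 8+1-2=7
Step 2: prey: 19+3-5=17; pred: 7+1-2=6
Step 3: prey: 17+3-4=16; pred: 6+1-1=6
Step 4: prey: 16+3-3=16; pred: 6+0-1=5
Step 5: prey: 16+3-3=16; pred: 5+0-1=4
Step 6: prey: 16+3-2=17; pred: 4+0-1=3

Answer: 17 3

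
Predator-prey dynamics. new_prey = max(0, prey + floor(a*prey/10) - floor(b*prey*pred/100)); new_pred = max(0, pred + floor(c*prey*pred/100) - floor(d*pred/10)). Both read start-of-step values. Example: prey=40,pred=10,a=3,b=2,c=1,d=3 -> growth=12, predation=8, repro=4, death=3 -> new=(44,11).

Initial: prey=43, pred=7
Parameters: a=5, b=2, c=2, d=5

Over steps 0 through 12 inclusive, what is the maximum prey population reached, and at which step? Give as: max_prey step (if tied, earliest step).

Answer: 90 3

Derivation:
Step 1: prey: 43+21-6=58; pred: 7+6-3=10
Step 2: prey: 58+29-11=76; pred: 10+11-5=16
Step 3: prey: 76+38-24=90; pred: 16+24-8=32
Step 4: prey: 90+45-57=78; pred: 32+57-16=73
Step 5: prey: 78+39-113=4; pred: 73+113-36=150
Step 6: prey: 4+2-12=0; pred: 150+12-75=87
Step 7: prey: 0+0-0=0; pred: 87+0-43=44
Step 8: prey: 0+0-0=0; pred: 44+0-22=22
Step 9: prey: 0+0-0=0; pred: 22+0-11=11
Step 10: prey: 0+0-0=0; pred: 11+0-5=6
Step 11: prey: 0+0-0=0; pred: 6+0-3=3
Step 12: prey: 0+0-0=0; pred: 3+0-1=2
Max prey = 90 at step 3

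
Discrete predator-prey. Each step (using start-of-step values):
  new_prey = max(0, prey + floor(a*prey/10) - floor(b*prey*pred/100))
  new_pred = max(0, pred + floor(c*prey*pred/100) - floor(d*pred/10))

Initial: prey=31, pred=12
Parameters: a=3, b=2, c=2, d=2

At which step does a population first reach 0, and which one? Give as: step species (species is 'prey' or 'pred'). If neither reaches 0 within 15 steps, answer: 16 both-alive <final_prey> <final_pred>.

Answer: 16 both-alive 1 8

Derivation:
Step 1: prey: 31+9-7=33; pred: 12+7-2=17
Step 2: prey: 33+9-11=31; pred: 17+11-3=25
Step 3: prey: 31+9-15=25; pred: 25+15-5=35
Step 4: prey: 25+7-17=15; pred: 35+17-7=45
Step 5: prey: 15+4-13=6; pred: 45+13-9=49
Step 6: prey: 6+1-5=2; pred: 49+5-9=45
Step 7: prey: 2+0-1=1; pred: 45+1-9=37
Step 8: prey: 1+0-0=1; pred: 37+0-7=30
Step 9: prey: 1+0-0=1; pred: 30+0-6=24
Step 10: prey: 1+0-0=1; pred: 24+0-4=20
Step 11: prey: 1+0-0=1; pred: 20+0-4=16
Step 12: prey: 1+0-0=1; pred: 16+0-3=13
Step 13: prey: 1+0-0=1; pred: 13+0-2=11
Step 14: prey: 1+0-0=1; pred: 11+0-2=9
Step 15: prey: 1+0-0=1; pred: 9+0-1=8
No extinction within 15 steps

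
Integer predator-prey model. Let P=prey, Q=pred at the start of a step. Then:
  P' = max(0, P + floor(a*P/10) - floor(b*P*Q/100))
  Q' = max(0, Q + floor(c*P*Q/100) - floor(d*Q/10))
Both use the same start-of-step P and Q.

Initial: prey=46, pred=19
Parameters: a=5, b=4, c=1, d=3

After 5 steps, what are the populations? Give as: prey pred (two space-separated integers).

Step 1: prey: 46+23-34=35; pred: 19+8-5=22
Step 2: prey: 35+17-30=22; pred: 22+7-6=23
Step 3: prey: 22+11-20=13; pred: 23+5-6=22
Step 4: prey: 13+6-11=8; pred: 22+2-6=18
Step 5: prey: 8+4-5=7; pred: 18+1-5=14

Answer: 7 14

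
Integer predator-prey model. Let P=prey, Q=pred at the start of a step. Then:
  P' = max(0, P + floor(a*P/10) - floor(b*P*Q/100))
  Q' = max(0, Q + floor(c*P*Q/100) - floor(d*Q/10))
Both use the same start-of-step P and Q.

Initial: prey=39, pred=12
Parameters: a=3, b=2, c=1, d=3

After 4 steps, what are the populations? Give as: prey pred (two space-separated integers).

Step 1: prey: 39+11-9=41; pred: 12+4-3=13
Step 2: prey: 41+12-10=43; pred: 13+5-3=15
Step 3: prey: 43+12-12=43; pred: 15+6-4=17
Step 4: prey: 43+12-14=41; pred: 17+7-5=19

Answer: 41 19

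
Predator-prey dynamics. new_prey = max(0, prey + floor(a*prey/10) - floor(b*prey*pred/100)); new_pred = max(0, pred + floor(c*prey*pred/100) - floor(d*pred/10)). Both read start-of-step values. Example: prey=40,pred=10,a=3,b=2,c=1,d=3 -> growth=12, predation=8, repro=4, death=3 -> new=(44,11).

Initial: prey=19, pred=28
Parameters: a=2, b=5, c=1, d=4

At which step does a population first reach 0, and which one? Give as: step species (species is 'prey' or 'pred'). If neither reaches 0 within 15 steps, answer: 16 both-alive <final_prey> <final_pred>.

Step 1: prey: 19+3-26=0; pred: 28+5-11=22
First extinction: prey at step 1

Answer: 1 prey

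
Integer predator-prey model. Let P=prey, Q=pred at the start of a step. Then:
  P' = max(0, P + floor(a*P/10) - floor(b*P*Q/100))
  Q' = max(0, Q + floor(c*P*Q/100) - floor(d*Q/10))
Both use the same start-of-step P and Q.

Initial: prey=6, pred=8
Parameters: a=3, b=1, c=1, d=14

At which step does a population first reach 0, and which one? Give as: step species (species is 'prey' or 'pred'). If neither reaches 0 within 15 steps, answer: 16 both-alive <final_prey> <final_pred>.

Answer: 1 pred

Derivation:
Step 1: prey: 6+1-0=7; pred: 8+0-11=0
First extinction: pred at step 1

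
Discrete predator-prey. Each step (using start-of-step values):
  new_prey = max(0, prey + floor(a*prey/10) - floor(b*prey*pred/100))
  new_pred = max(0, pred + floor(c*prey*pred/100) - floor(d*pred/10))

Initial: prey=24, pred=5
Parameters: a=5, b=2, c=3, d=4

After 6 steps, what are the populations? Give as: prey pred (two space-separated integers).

Answer: 0 210

Derivation:
Step 1: prey: 24+12-2=34; pred: 5+3-2=6
Step 2: prey: 34+17-4=47; pred: 6+6-2=10
Step 3: prey: 47+23-9=61; pred: 10+14-4=20
Step 4: prey: 61+30-24=67; pred: 20+36-8=48
Step 5: prey: 67+33-64=36; pred: 48+96-19=125
Step 6: prey: 36+18-90=0; pred: 125+135-50=210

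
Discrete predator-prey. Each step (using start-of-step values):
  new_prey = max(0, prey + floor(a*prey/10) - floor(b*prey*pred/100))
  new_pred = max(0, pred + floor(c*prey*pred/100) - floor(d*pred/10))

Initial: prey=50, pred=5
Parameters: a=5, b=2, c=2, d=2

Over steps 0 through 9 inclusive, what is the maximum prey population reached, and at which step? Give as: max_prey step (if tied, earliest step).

Answer: 102 3

Derivation:
Step 1: prey: 50+25-5=70; pred: 5+5-1=9
Step 2: prey: 70+35-12=93; pred: 9+12-1=20
Step 3: prey: 93+46-37=102; pred: 20+37-4=53
Step 4: prey: 102+51-108=45; pred: 53+108-10=151
Step 5: prey: 45+22-135=0; pred: 151+135-30=256
Step 6: prey: 0+0-0=0; pred: 256+0-51=205
Step 7: prey: 0+0-0=0; pred: 205+0-41=164
Step 8: prey: 0+0-0=0; pred: 164+0-32=132
Step 9: prey: 0+0-0=0; pred: 132+0-26=106
Max prey = 102 at step 3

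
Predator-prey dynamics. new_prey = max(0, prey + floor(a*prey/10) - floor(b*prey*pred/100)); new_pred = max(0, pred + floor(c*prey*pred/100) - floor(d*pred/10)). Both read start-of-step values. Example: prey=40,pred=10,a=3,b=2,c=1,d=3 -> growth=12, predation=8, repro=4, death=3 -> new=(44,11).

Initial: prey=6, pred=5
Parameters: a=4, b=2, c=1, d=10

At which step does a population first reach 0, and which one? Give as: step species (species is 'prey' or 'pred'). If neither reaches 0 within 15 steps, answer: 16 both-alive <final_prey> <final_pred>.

Step 1: prey: 6+2-0=8; pred: 5+0-5=0
First extinction: pred at step 1

Answer: 1 pred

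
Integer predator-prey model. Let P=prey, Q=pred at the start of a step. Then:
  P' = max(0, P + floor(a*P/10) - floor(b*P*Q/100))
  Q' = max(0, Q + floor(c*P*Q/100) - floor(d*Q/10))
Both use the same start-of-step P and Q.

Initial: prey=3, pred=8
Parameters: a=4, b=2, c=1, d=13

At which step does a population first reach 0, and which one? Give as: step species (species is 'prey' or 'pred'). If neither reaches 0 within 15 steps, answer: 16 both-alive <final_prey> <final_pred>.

Answer: 1 pred

Derivation:
Step 1: prey: 3+1-0=4; pred: 8+0-10=0
First extinction: pred at step 1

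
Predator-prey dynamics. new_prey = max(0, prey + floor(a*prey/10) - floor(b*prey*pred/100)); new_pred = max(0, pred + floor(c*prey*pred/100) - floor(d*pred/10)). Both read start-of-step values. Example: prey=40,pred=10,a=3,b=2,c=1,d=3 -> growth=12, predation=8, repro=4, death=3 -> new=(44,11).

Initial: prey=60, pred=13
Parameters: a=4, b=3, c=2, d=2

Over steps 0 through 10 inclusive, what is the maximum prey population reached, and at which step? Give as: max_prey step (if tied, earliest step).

Step 1: prey: 60+24-23=61; pred: 13+15-2=26
Step 2: prey: 61+24-47=38; pred: 26+31-5=52
Step 3: prey: 38+15-59=0; pred: 52+39-10=81
Step 4: prey: 0+0-0=0; pred: 81+0-16=65
Step 5: prey: 0+0-0=0; pred: 65+0-13=52
Step 6: prey: 0+0-0=0; pred: 52+0-10=42
Step 7: prey: 0+0-0=0; pred: 42+0-8=34
Step 8: prey: 0+0-0=0; pred: 34+0-6=28
Step 9: prey: 0+0-0=0; pred: 28+0-5=23
Step 10: prey: 0+0-0=0; pred: 23+0-4=19
Max prey = 61 at step 1

Answer: 61 1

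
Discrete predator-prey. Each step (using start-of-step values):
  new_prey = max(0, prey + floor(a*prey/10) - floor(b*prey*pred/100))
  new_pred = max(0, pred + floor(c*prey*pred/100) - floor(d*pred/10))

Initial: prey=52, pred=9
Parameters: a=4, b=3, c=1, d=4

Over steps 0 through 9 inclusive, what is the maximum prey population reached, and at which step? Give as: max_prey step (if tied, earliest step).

Answer: 68 3

Derivation:
Step 1: prey: 52+20-14=58; pred: 9+4-3=10
Step 2: prey: 58+23-17=64; pred: 10+5-4=11
Step 3: prey: 64+25-21=68; pred: 11+7-4=14
Step 4: prey: 68+27-28=67; pred: 14+9-5=18
Step 5: prey: 67+26-36=57; pred: 18+12-7=23
Step 6: prey: 57+22-39=40; pred: 23+13-9=27
Step 7: prey: 40+16-32=24; pred: 27+10-10=27
Step 8: prey: 24+9-19=14; pred: 27+6-10=23
Step 9: prey: 14+5-9=10; pred: 23+3-9=17
Max prey = 68 at step 3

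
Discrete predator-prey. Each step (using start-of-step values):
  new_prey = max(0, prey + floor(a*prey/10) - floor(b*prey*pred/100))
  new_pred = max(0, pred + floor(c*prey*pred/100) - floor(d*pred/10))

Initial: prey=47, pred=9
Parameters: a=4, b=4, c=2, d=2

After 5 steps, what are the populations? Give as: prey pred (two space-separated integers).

Answer: 0 35

Derivation:
Step 1: prey: 47+18-16=49; pred: 9+8-1=16
Step 2: prey: 49+19-31=37; pred: 16+15-3=28
Step 3: prey: 37+14-41=10; pred: 28+20-5=43
Step 4: prey: 10+4-17=0; pred: 43+8-8=43
Step 5: prey: 0+0-0=0; pred: 43+0-8=35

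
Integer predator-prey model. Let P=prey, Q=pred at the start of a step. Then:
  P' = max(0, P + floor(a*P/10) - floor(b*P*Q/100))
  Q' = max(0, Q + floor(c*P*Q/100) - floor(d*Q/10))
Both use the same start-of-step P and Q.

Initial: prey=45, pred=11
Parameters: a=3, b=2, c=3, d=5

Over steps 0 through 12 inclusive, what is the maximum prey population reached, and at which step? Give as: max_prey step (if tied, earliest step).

Answer: 49 1

Derivation:
Step 1: prey: 45+13-9=49; pred: 11+14-5=20
Step 2: prey: 49+14-19=44; pred: 20+29-10=39
Step 3: prey: 44+13-34=23; pred: 39+51-19=71
Step 4: prey: 23+6-32=0; pred: 71+48-35=84
Step 5: prey: 0+0-0=0; pred: 84+0-42=42
Step 6: prey: 0+0-0=0; pred: 42+0-21=21
Step 7: prey: 0+0-0=0; pred: 21+0-10=11
Step 8: prey: 0+0-0=0; pred: 11+0-5=6
Step 9: prey: 0+0-0=0; pred: 6+0-3=3
Step 10: prey: 0+0-0=0; pred: 3+0-1=2
Step 11: prey: 0+0-0=0; pred: 2+0-1=1
Step 12: prey: 0+0-0=0; pred: 1+0-0=1
Max prey = 49 at step 1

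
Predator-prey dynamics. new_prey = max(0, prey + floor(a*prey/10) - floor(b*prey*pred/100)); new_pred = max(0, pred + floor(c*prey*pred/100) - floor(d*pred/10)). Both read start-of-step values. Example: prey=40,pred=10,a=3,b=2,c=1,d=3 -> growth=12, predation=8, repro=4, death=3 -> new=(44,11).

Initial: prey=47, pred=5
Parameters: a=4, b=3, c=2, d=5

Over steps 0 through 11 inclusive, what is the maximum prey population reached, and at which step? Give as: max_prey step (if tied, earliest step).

Answer: 72 3

Derivation:
Step 1: prey: 47+18-7=58; pred: 5+4-2=7
Step 2: prey: 58+23-12=69; pred: 7+8-3=12
Step 3: prey: 69+27-24=72; pred: 12+16-6=22
Step 4: prey: 72+28-47=53; pred: 22+31-11=42
Step 5: prey: 53+21-66=8; pred: 42+44-21=65
Step 6: prey: 8+3-15=0; pred: 65+10-32=43
Step 7: prey: 0+0-0=0; pred: 43+0-21=22
Step 8: prey: 0+0-0=0; pred: 22+0-11=11
Step 9: prey: 0+0-0=0; pred: 11+0-5=6
Step 10: prey: 0+0-0=0; pred: 6+0-3=3
Step 11: prey: 0+0-0=0; pred: 3+0-1=2
Max prey = 72 at step 3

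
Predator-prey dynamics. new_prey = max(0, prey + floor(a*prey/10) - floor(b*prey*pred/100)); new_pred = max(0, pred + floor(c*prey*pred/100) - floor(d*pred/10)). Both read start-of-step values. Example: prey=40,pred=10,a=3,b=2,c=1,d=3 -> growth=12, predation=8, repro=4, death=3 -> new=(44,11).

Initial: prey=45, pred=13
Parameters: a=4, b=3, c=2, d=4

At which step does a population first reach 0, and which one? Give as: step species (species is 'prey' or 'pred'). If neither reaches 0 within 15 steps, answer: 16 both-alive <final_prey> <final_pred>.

Step 1: prey: 45+18-17=46; pred: 13+11-5=19
Step 2: prey: 46+18-26=38; pred: 19+17-7=29
Step 3: prey: 38+15-33=20; pred: 29+22-11=40
Step 4: prey: 20+8-24=4; pred: 40+16-16=40
Step 5: prey: 4+1-4=1; pred: 40+3-16=27
Step 6: prey: 1+0-0=1; pred: 27+0-10=17
Step 7: prey: 1+0-0=1; pred: 17+0-6=11
Step 8: prey: 1+0-0=1; pred: 11+0-4=7
Step 9: prey: 1+0-0=1; pred: 7+0-2=5
Step 10: prey: 1+0-0=1; pred: 5+0-2=3
Step 11: prey: 1+0-0=1; pred: 3+0-1=2
Step 12: prey: 1+0-0=1; pred: 2+0-0=2
Steps 13-15: state stable at prey=1, pred=2 (no change)
No extinction within 15 steps

Answer: 16 both-alive 1 2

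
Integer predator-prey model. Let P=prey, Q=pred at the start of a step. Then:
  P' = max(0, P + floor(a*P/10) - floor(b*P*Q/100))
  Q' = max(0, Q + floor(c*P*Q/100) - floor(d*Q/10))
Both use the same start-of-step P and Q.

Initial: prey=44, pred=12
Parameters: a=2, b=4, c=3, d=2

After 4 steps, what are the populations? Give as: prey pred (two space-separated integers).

Step 1: prey: 44+8-21=31; pred: 12+15-2=25
Step 2: prey: 31+6-31=6; pred: 25+23-5=43
Step 3: prey: 6+1-10=0; pred: 43+7-8=42
Step 4: prey: 0+0-0=0; pred: 42+0-8=34

Answer: 0 34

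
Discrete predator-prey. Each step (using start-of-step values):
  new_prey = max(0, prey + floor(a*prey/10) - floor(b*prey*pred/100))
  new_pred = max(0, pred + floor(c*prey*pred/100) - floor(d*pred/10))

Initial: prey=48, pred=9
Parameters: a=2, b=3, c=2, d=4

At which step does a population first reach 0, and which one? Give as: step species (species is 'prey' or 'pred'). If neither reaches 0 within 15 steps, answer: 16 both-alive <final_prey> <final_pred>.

Answer: 16 both-alive 2 2

Derivation:
Step 1: prey: 48+9-12=45; pred: 9+8-3=14
Step 2: prey: 45+9-18=36; pred: 14+12-5=21
Step 3: prey: 36+7-22=21; pred: 21+15-8=28
Step 4: prey: 21+4-17=8; pred: 28+11-11=28
Step 5: prey: 8+1-6=3; pred: 28+4-11=21
Step 6: prey: 3+0-1=2; pred: 21+1-8=14
Step 7: prey: 2+0-0=2; pred: 14+0-5=9
Step 8: prey: 2+0-0=2; pred: 9+0-3=6
Step 9: prey: 2+0-0=2; pred: 6+0-2=4
Step 10: prey: 2+0-0=2; pred: 4+0-1=3
Step 11: prey: 2+0-0=2; pred: 3+0-1=2
Step 12: prey: 2+0-0=2; pred: 2+0-0=2
Steps 13-15: state stable at prey=2, pred=2 (no change)
No extinction within 15 steps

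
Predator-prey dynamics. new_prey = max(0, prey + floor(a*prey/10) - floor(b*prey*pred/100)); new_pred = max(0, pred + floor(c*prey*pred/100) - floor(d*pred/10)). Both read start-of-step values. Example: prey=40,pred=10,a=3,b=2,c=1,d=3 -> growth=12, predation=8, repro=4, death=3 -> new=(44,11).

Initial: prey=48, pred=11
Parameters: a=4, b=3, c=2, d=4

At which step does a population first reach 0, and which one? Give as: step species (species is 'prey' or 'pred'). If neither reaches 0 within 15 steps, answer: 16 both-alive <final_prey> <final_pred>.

Answer: 5 prey

Derivation:
Step 1: prey: 48+19-15=52; pred: 11+10-4=17
Step 2: prey: 52+20-26=46; pred: 17+17-6=28
Step 3: prey: 46+18-38=26; pred: 28+25-11=42
Step 4: prey: 26+10-32=4; pred: 42+21-16=47
Step 5: prey: 4+1-5=0; pred: 47+3-18=32
First extinction: prey at step 5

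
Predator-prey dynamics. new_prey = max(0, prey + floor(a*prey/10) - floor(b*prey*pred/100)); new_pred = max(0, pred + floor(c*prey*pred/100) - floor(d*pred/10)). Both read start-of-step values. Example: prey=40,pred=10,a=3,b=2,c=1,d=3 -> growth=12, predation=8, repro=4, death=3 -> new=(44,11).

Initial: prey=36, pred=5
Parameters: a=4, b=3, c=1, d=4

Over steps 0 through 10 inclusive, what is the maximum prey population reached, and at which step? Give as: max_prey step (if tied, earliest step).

Step 1: prey: 36+14-5=45; pred: 5+1-2=4
Step 2: prey: 45+18-5=58; pred: 4+1-1=4
Step 3: prey: 58+23-6=75; pred: 4+2-1=5
Step 4: prey: 75+30-11=94; pred: 5+3-2=6
Step 5: prey: 94+37-16=115; pred: 6+5-2=9
Step 6: prey: 115+46-31=130; pred: 9+10-3=16
Step 7: prey: 130+52-62=120; pred: 16+20-6=30
Step 8: prey: 120+48-108=60; pred: 30+36-12=54
Step 9: prey: 60+24-97=0; pred: 54+32-21=65
Step 10: prey: 0+0-0=0; pred: 65+0-26=39
Max prey = 130 at step 6

Answer: 130 6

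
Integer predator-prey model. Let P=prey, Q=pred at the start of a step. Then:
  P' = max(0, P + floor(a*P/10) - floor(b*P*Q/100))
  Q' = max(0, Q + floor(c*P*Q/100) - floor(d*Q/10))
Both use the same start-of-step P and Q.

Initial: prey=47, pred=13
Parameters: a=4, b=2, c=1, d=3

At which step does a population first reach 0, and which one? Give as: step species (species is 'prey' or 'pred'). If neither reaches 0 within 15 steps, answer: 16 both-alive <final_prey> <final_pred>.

Step 1: prey: 47+18-12=53; pred: 13+6-3=16
Step 2: prey: 53+21-16=58; pred: 16+8-4=20
Step 3: prey: 58+23-23=58; pred: 20+11-6=25
Step 4: prey: 58+23-29=52; pred: 25+14-7=32
Step 5: prey: 52+20-33=39; pred: 32+16-9=39
Step 6: prey: 39+15-30=24; pred: 39+15-11=43
Step 7: prey: 24+9-20=13; pred: 43+10-12=41
Step 8: prey: 13+5-10=8; pred: 41+5-12=34
Step 9: prey: 8+3-5=6; pred: 34+2-10=26
Step 10: prey: 6+2-3=5; pred: 26+1-7=20
Step 11: prey: 5+2-2=5; pred: 20+1-6=15
Step 12: prey: 5+2-1=6; pred: 15+0-4=11
Step 13: prey: 6+2-1=7; pred: 11+0-3=8
Step 14: prey: 7+2-1=8; pred: 8+0-2=6
Step 15: prey: 8+3-0=11; pred: 6+0-1=5
No extinction within 15 steps

Answer: 16 both-alive 11 5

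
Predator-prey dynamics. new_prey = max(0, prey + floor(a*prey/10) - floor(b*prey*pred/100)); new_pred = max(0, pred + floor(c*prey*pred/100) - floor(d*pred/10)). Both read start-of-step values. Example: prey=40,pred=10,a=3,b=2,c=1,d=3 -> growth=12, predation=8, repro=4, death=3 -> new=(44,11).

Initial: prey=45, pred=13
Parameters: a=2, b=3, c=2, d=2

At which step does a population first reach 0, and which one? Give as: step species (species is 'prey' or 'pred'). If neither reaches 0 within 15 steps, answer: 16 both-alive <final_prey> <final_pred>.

Step 1: prey: 45+9-17=37; pred: 13+11-2=22
Step 2: prey: 37+7-24=20; pred: 22+16-4=34
Step 3: prey: 20+4-20=4; pred: 34+13-6=41
Step 4: prey: 4+0-4=0; pred: 41+3-8=36
First extinction: prey at step 4

Answer: 4 prey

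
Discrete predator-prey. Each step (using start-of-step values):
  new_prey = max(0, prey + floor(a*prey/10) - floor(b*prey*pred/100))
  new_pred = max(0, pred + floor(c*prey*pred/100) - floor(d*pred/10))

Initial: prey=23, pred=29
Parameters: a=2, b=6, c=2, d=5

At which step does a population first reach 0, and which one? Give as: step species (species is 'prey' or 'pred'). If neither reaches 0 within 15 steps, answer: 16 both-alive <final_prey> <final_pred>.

Step 1: prey: 23+4-40=0; pred: 29+13-14=28
First extinction: prey at step 1

Answer: 1 prey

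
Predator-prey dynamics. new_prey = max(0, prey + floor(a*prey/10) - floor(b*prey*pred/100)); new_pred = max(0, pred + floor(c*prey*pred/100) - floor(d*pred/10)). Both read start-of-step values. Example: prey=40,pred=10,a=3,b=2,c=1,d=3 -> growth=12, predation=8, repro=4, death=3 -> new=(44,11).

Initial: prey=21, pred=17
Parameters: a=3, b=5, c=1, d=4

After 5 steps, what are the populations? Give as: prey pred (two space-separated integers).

Step 1: prey: 21+6-17=10; pred: 17+3-6=14
Step 2: prey: 10+3-7=6; pred: 14+1-5=10
Step 3: prey: 6+1-3=4; pred: 10+0-4=6
Step 4: prey: 4+1-1=4; pred: 6+0-2=4
Step 5: prey: 4+1-0=5; pred: 4+0-1=3

Answer: 5 3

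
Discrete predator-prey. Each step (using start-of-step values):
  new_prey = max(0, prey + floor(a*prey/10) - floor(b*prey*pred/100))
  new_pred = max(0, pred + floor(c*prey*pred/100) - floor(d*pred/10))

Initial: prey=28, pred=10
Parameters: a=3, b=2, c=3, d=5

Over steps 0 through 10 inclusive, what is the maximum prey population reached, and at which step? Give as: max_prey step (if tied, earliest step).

Step 1: prey: 28+8-5=31; pred: 10+8-5=13
Step 2: prey: 31+9-8=32; pred: 13+12-6=19
Step 3: prey: 32+9-12=29; pred: 19+18-9=28
Step 4: prey: 29+8-16=21; pred: 28+24-14=38
Step 5: prey: 21+6-15=12; pred: 38+23-19=42
Step 6: prey: 12+3-10=5; pred: 42+15-21=36
Step 7: prey: 5+1-3=3; pred: 36+5-18=23
Step 8: prey: 3+0-1=2; pred: 23+2-11=14
Step 9: prey: 2+0-0=2; pred: 14+0-7=7
Step 10: prey: 2+0-0=2; pred: 7+0-3=4
Max prey = 32 at step 2

Answer: 32 2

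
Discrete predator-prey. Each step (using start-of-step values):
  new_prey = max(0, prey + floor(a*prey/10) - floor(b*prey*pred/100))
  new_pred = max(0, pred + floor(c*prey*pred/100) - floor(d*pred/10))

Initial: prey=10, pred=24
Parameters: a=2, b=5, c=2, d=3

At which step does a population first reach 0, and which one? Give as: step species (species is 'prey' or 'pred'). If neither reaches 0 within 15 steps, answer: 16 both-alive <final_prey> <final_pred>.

Answer: 1 prey

Derivation:
Step 1: prey: 10+2-12=0; pred: 24+4-7=21
First extinction: prey at step 1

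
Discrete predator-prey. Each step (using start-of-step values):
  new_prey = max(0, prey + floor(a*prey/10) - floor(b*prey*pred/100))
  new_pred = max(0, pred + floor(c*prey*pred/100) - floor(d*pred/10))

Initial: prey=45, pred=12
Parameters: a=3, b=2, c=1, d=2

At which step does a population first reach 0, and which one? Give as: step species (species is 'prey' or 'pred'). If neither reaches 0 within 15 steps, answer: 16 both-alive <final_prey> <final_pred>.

Answer: 16 both-alive 2 8

Derivation:
Step 1: prey: 45+13-10=48; pred: 12+5-2=15
Step 2: prey: 48+14-14=48; pred: 15+7-3=19
Step 3: prey: 48+14-18=44; pred: 19+9-3=25
Step 4: prey: 44+13-22=35; pred: 25+11-5=31
Step 5: prey: 35+10-21=24; pred: 31+10-6=35
Step 6: prey: 24+7-16=15; pred: 35+8-7=36
Step 7: prey: 15+4-10=9; pred: 36+5-7=34
Step 8: prey: 9+2-6=5; pred: 34+3-6=31
Step 9: prey: 5+1-3=3; pred: 31+1-6=26
Step 10: prey: 3+0-1=2; pred: 26+0-5=21
Step 11: prey: 2+0-0=2; pred: 21+0-4=17
Step 12: prey: 2+0-0=2; pred: 17+0-3=14
Step 13: prey: 2+0-0=2; pred: 14+0-2=12
Step 14: prey: 2+0-0=2; pred: 12+0-2=10
Step 15: prey: 2+0-0=2; pred: 10+0-2=8
No extinction within 15 steps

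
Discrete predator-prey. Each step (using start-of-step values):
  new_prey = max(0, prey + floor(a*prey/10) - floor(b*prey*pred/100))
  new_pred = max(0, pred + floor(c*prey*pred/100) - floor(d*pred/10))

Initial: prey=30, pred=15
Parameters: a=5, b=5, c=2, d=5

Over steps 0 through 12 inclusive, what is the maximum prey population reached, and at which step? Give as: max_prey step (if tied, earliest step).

Answer: 74 12

Derivation:
Step 1: prey: 30+15-22=23; pred: 15+9-7=17
Step 2: prey: 23+11-19=15; pred: 17+7-8=16
Step 3: prey: 15+7-12=10; pred: 16+4-8=12
Step 4: prey: 10+5-6=9; pred: 12+2-6=8
Step 5: prey: 9+4-3=10; pred: 8+1-4=5
Step 6: prey: 10+5-2=13; pred: 5+1-2=4
Step 7: prey: 13+6-2=17; pred: 4+1-2=3
Step 8: prey: 17+8-2=23; pred: 3+1-1=3
Step 9: prey: 23+11-3=31; pred: 3+1-1=3
Step 10: prey: 31+15-4=42; pred: 3+1-1=3
Step 11: prey: 42+21-6=57; pred: 3+2-1=4
Step 12: prey: 57+28-11=74; pred: 4+4-2=6
Max prey = 74 at step 12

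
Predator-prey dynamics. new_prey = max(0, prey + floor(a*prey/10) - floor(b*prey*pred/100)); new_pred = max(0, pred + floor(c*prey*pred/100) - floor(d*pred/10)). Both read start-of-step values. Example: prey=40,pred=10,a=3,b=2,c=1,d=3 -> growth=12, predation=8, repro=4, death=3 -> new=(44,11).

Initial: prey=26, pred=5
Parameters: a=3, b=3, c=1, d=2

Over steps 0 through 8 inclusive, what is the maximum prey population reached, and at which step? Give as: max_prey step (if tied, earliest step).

Answer: 57 7

Derivation:
Step 1: prey: 26+7-3=30; pred: 5+1-1=5
Step 2: prey: 30+9-4=35; pred: 5+1-1=5
Step 3: prey: 35+10-5=40; pred: 5+1-1=5
Step 4: prey: 40+12-6=46; pred: 5+2-1=6
Step 5: prey: 46+13-8=51; pred: 6+2-1=7
Step 6: prey: 51+15-10=56; pred: 7+3-1=9
Step 7: prey: 56+16-15=57; pred: 9+5-1=13
Step 8: prey: 57+17-22=52; pred: 13+7-2=18
Max prey = 57 at step 7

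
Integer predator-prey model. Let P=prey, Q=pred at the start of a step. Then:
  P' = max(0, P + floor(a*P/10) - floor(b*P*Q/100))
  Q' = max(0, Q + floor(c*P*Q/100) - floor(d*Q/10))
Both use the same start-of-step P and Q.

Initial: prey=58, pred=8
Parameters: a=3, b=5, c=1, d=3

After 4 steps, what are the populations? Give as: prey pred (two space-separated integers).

Step 1: prey: 58+17-23=52; pred: 8+4-2=10
Step 2: prey: 52+15-26=41; pred: 10+5-3=12
Step 3: prey: 41+12-24=29; pred: 12+4-3=13
Step 4: prey: 29+8-18=19; pred: 13+3-3=13

Answer: 19 13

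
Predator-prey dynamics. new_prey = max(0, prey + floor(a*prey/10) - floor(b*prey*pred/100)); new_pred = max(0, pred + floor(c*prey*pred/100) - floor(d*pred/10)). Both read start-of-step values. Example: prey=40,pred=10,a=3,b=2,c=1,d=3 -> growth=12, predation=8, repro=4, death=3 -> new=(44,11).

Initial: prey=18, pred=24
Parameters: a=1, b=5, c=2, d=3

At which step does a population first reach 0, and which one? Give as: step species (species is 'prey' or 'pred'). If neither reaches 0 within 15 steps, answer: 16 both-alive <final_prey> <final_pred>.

Step 1: prey: 18+1-21=0; pred: 24+8-7=25
First extinction: prey at step 1

Answer: 1 prey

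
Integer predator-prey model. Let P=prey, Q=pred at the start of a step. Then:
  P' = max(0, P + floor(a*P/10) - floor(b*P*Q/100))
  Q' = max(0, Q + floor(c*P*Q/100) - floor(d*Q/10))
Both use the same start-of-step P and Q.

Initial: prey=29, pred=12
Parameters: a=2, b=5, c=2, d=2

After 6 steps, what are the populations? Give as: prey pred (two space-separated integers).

Answer: 1 10

Derivation:
Step 1: prey: 29+5-17=17; pred: 12+6-2=16
Step 2: prey: 17+3-13=7; pred: 16+5-3=18
Step 3: prey: 7+1-6=2; pred: 18+2-3=17
Step 4: prey: 2+0-1=1; pred: 17+0-3=14
Step 5: prey: 1+0-0=1; pred: 14+0-2=12
Step 6: prey: 1+0-0=1; pred: 12+0-2=10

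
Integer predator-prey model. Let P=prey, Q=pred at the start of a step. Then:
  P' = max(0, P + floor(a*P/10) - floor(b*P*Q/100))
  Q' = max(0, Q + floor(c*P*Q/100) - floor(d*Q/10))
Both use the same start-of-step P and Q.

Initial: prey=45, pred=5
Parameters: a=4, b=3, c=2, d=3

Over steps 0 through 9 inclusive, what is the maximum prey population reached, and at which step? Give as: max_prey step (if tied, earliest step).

Answer: 66 2

Derivation:
Step 1: prey: 45+18-6=57; pred: 5+4-1=8
Step 2: prey: 57+22-13=66; pred: 8+9-2=15
Step 3: prey: 66+26-29=63; pred: 15+19-4=30
Step 4: prey: 63+25-56=32; pred: 30+37-9=58
Step 5: prey: 32+12-55=0; pred: 58+37-17=78
Step 6: prey: 0+0-0=0; pred: 78+0-23=55
Step 7: prey: 0+0-0=0; pred: 55+0-16=39
Step 8: prey: 0+0-0=0; pred: 39+0-11=28
Step 9: prey: 0+0-0=0; pred: 28+0-8=20
Max prey = 66 at step 2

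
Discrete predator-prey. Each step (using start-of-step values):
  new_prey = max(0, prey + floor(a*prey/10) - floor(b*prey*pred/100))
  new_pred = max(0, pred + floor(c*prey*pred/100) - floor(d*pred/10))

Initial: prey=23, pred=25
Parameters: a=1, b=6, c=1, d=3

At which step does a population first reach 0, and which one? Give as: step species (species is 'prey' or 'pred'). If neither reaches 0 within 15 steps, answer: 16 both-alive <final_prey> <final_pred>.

Step 1: prey: 23+2-34=0; pred: 25+5-7=23
First extinction: prey at step 1

Answer: 1 prey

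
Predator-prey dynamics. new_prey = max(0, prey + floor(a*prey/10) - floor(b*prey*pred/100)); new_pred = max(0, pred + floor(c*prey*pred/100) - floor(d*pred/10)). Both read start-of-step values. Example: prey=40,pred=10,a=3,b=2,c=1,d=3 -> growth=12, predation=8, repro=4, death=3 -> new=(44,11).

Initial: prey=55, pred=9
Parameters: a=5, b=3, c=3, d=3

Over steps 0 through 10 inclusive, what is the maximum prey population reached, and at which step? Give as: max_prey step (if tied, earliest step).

Step 1: prey: 55+27-14=68; pred: 9+14-2=21
Step 2: prey: 68+34-42=60; pred: 21+42-6=57
Step 3: prey: 60+30-102=0; pred: 57+102-17=142
Step 4: prey: 0+0-0=0; pred: 142+0-42=100
Step 5: prey: 0+0-0=0; pred: 100+0-30=70
Step 6: prey: 0+0-0=0; pred: 70+0-21=49
Step 7: prey: 0+0-0=0; pred: 49+0-14=35
Step 8: prey: 0+0-0=0; pred: 35+0-10=25
Step 9: prey: 0+0-0=0; pred: 25+0-7=18
Step 10: prey: 0+0-0=0; pred: 18+0-5=13
Max prey = 68 at step 1

Answer: 68 1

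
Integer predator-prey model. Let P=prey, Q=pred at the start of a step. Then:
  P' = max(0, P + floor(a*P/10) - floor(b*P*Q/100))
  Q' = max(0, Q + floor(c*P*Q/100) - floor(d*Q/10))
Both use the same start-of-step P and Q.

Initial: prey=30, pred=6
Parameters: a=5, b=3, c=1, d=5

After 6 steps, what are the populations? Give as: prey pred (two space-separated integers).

Answer: 202 12

Derivation:
Step 1: prey: 30+15-5=40; pred: 6+1-3=4
Step 2: prey: 40+20-4=56; pred: 4+1-2=3
Step 3: prey: 56+28-5=79; pred: 3+1-1=3
Step 4: prey: 79+39-7=111; pred: 3+2-1=4
Step 5: prey: 111+55-13=153; pred: 4+4-2=6
Step 6: prey: 153+76-27=202; pred: 6+9-3=12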